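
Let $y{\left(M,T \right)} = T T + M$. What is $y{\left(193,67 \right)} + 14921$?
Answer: $19603$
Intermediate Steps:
$y{\left(M,T \right)} = M + T^{2}$ ($y{\left(M,T \right)} = T^{2} + M = M + T^{2}$)
$y{\left(193,67 \right)} + 14921 = \left(193 + 67^{2}\right) + 14921 = \left(193 + 4489\right) + 14921 = 4682 + 14921 = 19603$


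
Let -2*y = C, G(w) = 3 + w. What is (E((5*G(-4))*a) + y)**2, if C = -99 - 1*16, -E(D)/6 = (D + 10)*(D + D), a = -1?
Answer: 2839225/4 ≈ 7.0981e+5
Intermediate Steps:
E(D) = -12*D*(10 + D) (E(D) = -6*(D + 10)*(D + D) = -6*(10 + D)*2*D = -12*D*(10 + D))
C = -115 (C = -99 - 16 = -115)
y = 115/2 (y = -1/2*(-115) = 115/2 ≈ 57.500)
(E((5*G(-4))*a) + y)**2 = (-12*(5*(3 - 4))*(-1)*(10 + (5*(3 - 4))*(-1)) + 115/2)**2 = (-12*(5*(-1))*(-1)*(10 + (5*(-1))*(-1)) + 115/2)**2 = (-12*(-5*(-1))*(10 - 5*(-1)) + 115/2)**2 = (-12*5*(10 + 5) + 115/2)**2 = (-12*5*15 + 115/2)**2 = (-900 + 115/2)**2 = (-1685/2)**2 = 2839225/4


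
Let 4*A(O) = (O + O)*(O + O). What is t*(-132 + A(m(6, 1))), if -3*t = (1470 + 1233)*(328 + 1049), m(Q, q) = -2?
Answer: 158806656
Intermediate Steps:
A(O) = O² (A(O) = ((O + O)*(O + O))/4 = ((2*O)*(2*O))/4 = (4*O²)/4 = O²)
t = -1240677 (t = -(1470 + 1233)*(328 + 1049)/3 = -901*1377 = -⅓*3722031 = -1240677)
t*(-132 + A(m(6, 1))) = -1240677*(-132 + (-2)²) = -1240677*(-132 + 4) = -1240677*(-128) = 158806656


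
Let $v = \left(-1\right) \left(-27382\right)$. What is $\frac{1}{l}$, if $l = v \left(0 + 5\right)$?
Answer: $\frac{1}{136910} \approx 7.3041 \cdot 10^{-6}$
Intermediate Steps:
$v = 27382$
$l = 136910$ ($l = 27382 \left(0 + 5\right) = 27382 \cdot 5 = 136910$)
$\frac{1}{l} = \frac{1}{136910}$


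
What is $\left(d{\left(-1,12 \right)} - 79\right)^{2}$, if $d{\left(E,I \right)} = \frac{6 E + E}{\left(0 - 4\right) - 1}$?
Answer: $\frac{150544}{25} \approx 6021.8$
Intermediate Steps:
$d{\left(E,I \right)} = - \frac{7 E}{5}$ ($d{\left(E,I \right)} = \frac{7 E}{\left(0 - 4\right) - 1} = \frac{7 E}{-4 - 1} = \frac{7 E}{-5} = 7 E \left(- \frac{1}{5}\right) = - \frac{7 E}{5}$)
$\left(d{\left(-1,12 \right)} - 79\right)^{2} = \left(\left(- \frac{7}{5}\right) \left(-1\right) - 79\right)^{2} = \left(\frac{7}{5} - 79\right)^{2} = \left(- \frac{388}{5}\right)^{2} = \frac{150544}{25}$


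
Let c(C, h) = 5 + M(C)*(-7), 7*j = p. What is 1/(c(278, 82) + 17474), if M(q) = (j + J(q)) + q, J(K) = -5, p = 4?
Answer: 1/15564 ≈ 6.4251e-5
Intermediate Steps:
j = 4/7 (j = (⅐)*4 = 4/7 ≈ 0.57143)
M(q) = -31/7 + q (M(q) = (4/7 - 5) + q = -31/7 + q)
c(C, h) = 36 - 7*C (c(C, h) = 5 + (-31/7 + C)*(-7) = 5 + (31 - 7*C) = 36 - 7*C)
1/(c(278, 82) + 17474) = 1/((36 - 7*278) + 17474) = 1/((36 - 1946) + 17474) = 1/(-1910 + 17474) = 1/15564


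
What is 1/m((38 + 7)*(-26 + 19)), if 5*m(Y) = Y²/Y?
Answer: -1/63 ≈ -0.015873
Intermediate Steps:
m(Y) = Y/5 (m(Y) = (Y²/Y)/5 = Y/5)
1/m((38 + 7)*(-26 + 19)) = 1/(((38 + 7)*(-26 + 19))/5) = 1/((45*(-7))/5) = 1/((⅕)*(-315)) = 1/(-63) = -1/63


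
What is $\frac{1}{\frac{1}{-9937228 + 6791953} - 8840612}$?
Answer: $- \frac{3145275}{27806155908301} \approx -1.1311 \cdot 10^{-7}$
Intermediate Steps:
$\frac{1}{\frac{1}{-9937228 + 6791953} - 8840612} = \frac{1}{\frac{1}{-3145275} - 8840612} = \frac{1}{- \frac{1}{3145275} - 8840612} = \frac{1}{- \frac{27806155908301}{3145275}} = - \frac{3145275}{27806155908301}$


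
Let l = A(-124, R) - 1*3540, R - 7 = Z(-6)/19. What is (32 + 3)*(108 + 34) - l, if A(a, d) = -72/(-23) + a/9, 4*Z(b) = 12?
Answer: 1763774/207 ≈ 8520.6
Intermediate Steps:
Z(b) = 3 (Z(b) = (¼)*12 = 3)
R = 136/19 (R = 7 + 3/19 = 136/19 ≈ 7.1579)
A(a, d) = 72/23 + a/9 (A(a, d) = -72*(-1/23) + a*(⅑) = 72/23 + a/9)
l = -734984/207 (l = (72/23 + (⅑)*(-124)) - 1*3540 = (72/23 - 124/9) - 3540 = -2204/207 - 3540 = -734984/207 ≈ -3550.6)
(32 + 3)*(108 + 34) - l = (32 + 3)*(108 + 34) - 1*(-734984/207) = 35*142 + 734984/207 = 4970 + 734984/207 = 1763774/207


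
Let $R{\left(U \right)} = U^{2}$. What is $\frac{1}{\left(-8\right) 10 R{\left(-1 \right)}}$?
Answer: $- \frac{1}{80} \approx -0.0125$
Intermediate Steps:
$\frac{1}{\left(-8\right) 10 R{\left(-1 \right)}} = \frac{1}{\left(-8\right) 10 \left(-1\right)^{2}} = \frac{1}{\left(-80\right) 1} = \frac{1}{-80} = - \frac{1}{80}$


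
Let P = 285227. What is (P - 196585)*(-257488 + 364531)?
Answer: 9488505606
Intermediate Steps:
(P - 196585)*(-257488 + 364531) = (285227 - 196585)*(-257488 + 364531) = 88642*107043 = 9488505606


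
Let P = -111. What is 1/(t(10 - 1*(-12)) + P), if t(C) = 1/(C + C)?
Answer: -44/4883 ≈ -0.0090109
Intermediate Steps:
t(C) = 1/(2*C)
1/(t(10 - 1*(-12)) + P) = 1/(1/(2*(10 - 1*(-12))) - 111) = 1/(1/(2*(10 + 12)) - 111) = 1/((½)/22 - 111) = 1/((½)*(1/22) - 111) = 1/(1/44 - 111) = 1/(-4883/44) = -44/4883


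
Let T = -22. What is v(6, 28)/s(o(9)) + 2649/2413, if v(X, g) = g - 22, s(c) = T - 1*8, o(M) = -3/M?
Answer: 10832/12065 ≈ 0.89780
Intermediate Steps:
s(c) = -30 (s(c) = -22 - 1*8 = -22 - 8 = -30)
v(X, g) = -22 + g
v(6, 28)/s(o(9)) + 2649/2413 = (-22 + 28)/(-30) + 2649/2413 = 6*(-1/30) + 2649*(1/2413) = -⅕ + 2649/2413 = 10832/12065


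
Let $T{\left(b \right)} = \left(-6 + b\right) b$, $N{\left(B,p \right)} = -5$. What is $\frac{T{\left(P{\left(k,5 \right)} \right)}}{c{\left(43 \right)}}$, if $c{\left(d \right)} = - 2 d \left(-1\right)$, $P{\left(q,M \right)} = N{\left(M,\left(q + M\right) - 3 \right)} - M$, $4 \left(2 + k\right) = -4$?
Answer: $\frac{80}{43} \approx 1.8605$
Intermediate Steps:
$k = -3$ ($k = -2 + \frac{1}{4} \left(-4\right) = -2 - 1 = -3$)
$P{\left(q,M \right)} = -5 - M$
$T{\left(b \right)} = b \left(-6 + b\right)$
$c{\left(d \right)} = 2 d$
$\frac{T{\left(P{\left(k,5 \right)} \right)}}{c{\left(43 \right)}} = \frac{\left(-5 - 5\right) \left(-6 - 10\right)}{2 \cdot 43} = \frac{\left(-5 - 5\right) \left(-6 - 10\right)}{86} = - 10 \left(-6 - 10\right) \frac{1}{86} = \left(-10\right) \left(-16\right) \frac{1}{86} = 160 \cdot \frac{1}{86} = \frac{80}{43}$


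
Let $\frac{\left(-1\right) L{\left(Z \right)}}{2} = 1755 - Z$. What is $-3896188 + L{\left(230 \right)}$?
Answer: $-3899238$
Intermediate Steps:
$L{\left(Z \right)} = -3510 + 2 Z$ ($L{\left(Z \right)} = - 2 \left(1755 - Z\right) = -3510 + 2 Z$)
$-3896188 + L{\left(230 \right)} = -3896188 + \left(-3510 + 2 \cdot 230\right) = -3896188 + \left(-3510 + 460\right) = -3896188 - 3050 = -3899238$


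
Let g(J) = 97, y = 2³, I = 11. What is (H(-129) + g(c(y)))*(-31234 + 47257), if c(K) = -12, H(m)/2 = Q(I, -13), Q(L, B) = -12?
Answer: 1169679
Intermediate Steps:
y = 8
H(m) = -24 (H(m) = 2*(-12) = -24)
(H(-129) + g(c(y)))*(-31234 + 47257) = (-24 + 97)*(-31234 + 47257) = 73*16023 = 1169679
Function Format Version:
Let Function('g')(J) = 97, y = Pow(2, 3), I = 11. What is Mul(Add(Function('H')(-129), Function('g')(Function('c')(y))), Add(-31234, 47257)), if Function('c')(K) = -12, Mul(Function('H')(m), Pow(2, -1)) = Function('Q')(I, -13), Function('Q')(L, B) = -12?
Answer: 1169679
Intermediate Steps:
y = 8
Function('H')(m) = -24 (Function('H')(m) = Mul(2, -12) = -24)
Mul(Add(Function('H')(-129), Function('g')(Function('c')(y))), Add(-31234, 47257)) = Mul(Add(-24, 97), Add(-31234, 47257)) = Mul(73, 16023) = 1169679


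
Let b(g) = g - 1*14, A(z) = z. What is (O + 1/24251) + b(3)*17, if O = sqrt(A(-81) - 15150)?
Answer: -4534936/24251 + I*sqrt(15231) ≈ -187.0 + 123.41*I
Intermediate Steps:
b(g) = -14 + g (b(g) = g - 14 = -14 + g)
O = I*sqrt(15231) (O = sqrt(-81 - 15150) = sqrt(-15231) = I*sqrt(15231) ≈ 123.41*I)
(O + 1/24251) + b(3)*17 = (I*sqrt(15231) + 1/24251) + (-14 + 3)*17 = (I*sqrt(15231) + 1/24251) - 11*17 = (1/24251 + I*sqrt(15231)) - 187 = -4534936/24251 + I*sqrt(15231)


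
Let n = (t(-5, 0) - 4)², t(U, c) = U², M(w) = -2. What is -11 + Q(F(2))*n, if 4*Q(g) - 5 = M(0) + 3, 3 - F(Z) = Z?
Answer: 1301/2 ≈ 650.50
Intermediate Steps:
F(Z) = 3 - Z
Q(g) = 3/2 (Q(g) = 5/4 + (-2 + 3)/4 = 5/4 + (¼)*1 = 5/4 + ¼ = 3/2)
n = 441 (n = ((-5)² - 4)² = (25 - 4)² = 21² = 441)
-11 + Q(F(2))*n = -11 + (3/2)*441 = -11 + 1323/2 = 1301/2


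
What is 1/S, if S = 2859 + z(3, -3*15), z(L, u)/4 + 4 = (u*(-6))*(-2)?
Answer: 1/683 ≈ 0.0014641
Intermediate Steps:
z(L, u) = -16 + 48*u (z(L, u) = -16 + 4*((u*(-6))*(-2)) = -16 + 4*(-6*u*(-2)) = -16 + 4*(12*u) = -16 + 48*u)
S = 683 (S = 2859 + (-16 + 48*(-3*15)) = 2859 + (-16 + 48*(-45)) = 2859 + (-16 - 2160) = 2859 - 2176 = 683)
1/S = 1/683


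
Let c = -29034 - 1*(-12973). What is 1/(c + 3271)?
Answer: -1/12790 ≈ -7.8186e-5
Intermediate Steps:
c = -16061 (c = -29034 + 12973 = -16061)
1/(c + 3271) = 1/(-16061 + 3271) = 1/(-12790) = -1/12790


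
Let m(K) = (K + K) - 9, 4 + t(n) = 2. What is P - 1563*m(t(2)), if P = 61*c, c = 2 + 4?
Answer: 20685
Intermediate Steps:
c = 6
t(n) = -2 (t(n) = -4 + 2 = -2)
P = 366 (P = 61*6 = 366)
m(K) = -9 + 2*K (m(K) = 2*K - 9 = -9 + 2*K)
P - 1563*m(t(2)) = 366 - 1563*(-9 + 2*(-2)) = 366 - 1563*(-9 - 4) = 366 - 1563*(-13) = 366 + 20319 = 20685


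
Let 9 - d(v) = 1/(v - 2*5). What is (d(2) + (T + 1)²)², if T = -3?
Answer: 11025/64 ≈ 172.27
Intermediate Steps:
d(v) = 9 - 1/(-10 + v) (d(v) = 9 - 1/(v - 2*5) = 9 - 1/(v - 10) = 9 - 1/(-10 + v))
(d(2) + (T + 1)²)² = ((-91 + 9*2)/(-10 + 2) + (-3 + 1)²)² = ((-91 + 18)/(-8) + (-2)²)² = (-⅛*(-73) + 4)² = (73/8 + 4)² = (105/8)² = 11025/64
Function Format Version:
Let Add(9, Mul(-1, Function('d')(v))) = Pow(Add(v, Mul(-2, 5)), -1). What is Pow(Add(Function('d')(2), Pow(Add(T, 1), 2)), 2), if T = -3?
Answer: Rational(11025, 64) ≈ 172.27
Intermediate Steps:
Function('d')(v) = Add(9, Mul(-1, Pow(Add(-10, v), -1))) (Function('d')(v) = Add(9, Mul(-1, Pow(Add(v, Mul(-2, 5)), -1))) = Add(9, Mul(-1, Pow(Add(v, -10), -1))) = Add(9, Mul(-1, Pow(Add(-10, v), -1))))
Pow(Add(Function('d')(2), Pow(Add(T, 1), 2)), 2) = Pow(Add(Mul(Pow(Add(-10, 2), -1), Add(-91, Mul(9, 2))), Pow(Add(-3, 1), 2)), 2) = Pow(Add(Mul(Pow(-8, -1), Add(-91, 18)), Pow(-2, 2)), 2) = Pow(Add(Mul(Rational(-1, 8), -73), 4), 2) = Pow(Add(Rational(73, 8), 4), 2) = Pow(Rational(105, 8), 2) = Rational(11025, 64)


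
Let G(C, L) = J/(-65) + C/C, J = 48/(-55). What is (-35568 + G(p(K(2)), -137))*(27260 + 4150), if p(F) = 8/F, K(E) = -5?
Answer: -798768719514/715 ≈ -1.1172e+9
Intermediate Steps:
J = -48/55 (J = 48*(-1/55) = -48/55 ≈ -0.87273)
G(C, L) = 3623/3575 (G(C, L) = -48/55/(-65) + C/C = -48/55*(-1/65) + 1 = 48/3575 + 1 = 3623/3575)
(-35568 + G(p(K(2)), -137))*(27260 + 4150) = (-35568 + 3623/3575)*(27260 + 4150) = -127151977/3575*31410 = -798768719514/715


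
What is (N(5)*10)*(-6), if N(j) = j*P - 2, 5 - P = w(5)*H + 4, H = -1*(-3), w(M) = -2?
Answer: -1980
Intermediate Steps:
H = 3
P = 7 (P = 5 - (-2*3 + 4) = 5 - (-6 + 4) = 5 - 1*(-2) = 5 + 2 = 7)
N(j) = -2 + 7*j (N(j) = j*7 - 2 = 7*j - 2 = -2 + 7*j)
(N(5)*10)*(-6) = ((-2 + 7*5)*10)*(-6) = ((-2 + 35)*10)*(-6) = (33*10)*(-6) = 330*(-6) = -1980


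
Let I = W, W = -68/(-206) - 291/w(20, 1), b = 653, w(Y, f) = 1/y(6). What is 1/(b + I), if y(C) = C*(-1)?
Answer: 103/247131 ≈ 0.00041678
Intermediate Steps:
y(C) = -C
w(Y, f) = -⅙ (w(Y, f) = 1/(-1*6) = 1/(-6) = -⅙)
W = 179872/103 (W = -68/(-206) - 291/(-⅙) = -68*(-1/206) - 291*(-6) = 34/103 + 1746 = 179872/103 ≈ 1746.3)
I = 179872/103 ≈ 1746.3
1/(b + I) = 1/(653 + 179872/103) = 1/(247131/103) = 103/247131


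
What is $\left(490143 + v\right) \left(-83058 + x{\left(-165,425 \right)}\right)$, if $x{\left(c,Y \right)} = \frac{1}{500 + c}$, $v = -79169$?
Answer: $- \frac{11435116883846}{335} \approx -3.4135 \cdot 10^{10}$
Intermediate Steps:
$\left(490143 + v\right) \left(-83058 + x{\left(-165,425 \right)}\right) = \left(490143 - 79169\right) \left(-83058 + \frac{1}{500 - 165}\right) = 410974 \left(-83058 + \frac{1}{335}\right) = 410974 \left(- \frac{27824429}{335}\right) = - \frac{11435116883846}{335}$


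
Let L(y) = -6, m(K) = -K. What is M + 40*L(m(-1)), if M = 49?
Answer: -191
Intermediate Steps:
M + 40*L(m(-1)) = 49 + 40*(-6) = 49 - 240 = -191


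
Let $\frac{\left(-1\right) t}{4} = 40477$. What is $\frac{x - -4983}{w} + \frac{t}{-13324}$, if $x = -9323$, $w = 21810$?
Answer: $\frac{86834683}{7264911} \approx 11.953$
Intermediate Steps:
$t = -161908$ ($t = \left(-4\right) 40477 = -161908$)
$\frac{x - -4983}{w} + \frac{t}{-13324} = \frac{-9323 - -4983}{21810} - \frac{161908}{-13324} = \left(-9323 + 4983\right) \frac{1}{21810} - - \frac{40477}{3331} = \left(-4340\right) \frac{1}{21810} + \frac{40477}{3331} = - \frac{434}{2181} + \frac{40477}{3331} = \frac{86834683}{7264911}$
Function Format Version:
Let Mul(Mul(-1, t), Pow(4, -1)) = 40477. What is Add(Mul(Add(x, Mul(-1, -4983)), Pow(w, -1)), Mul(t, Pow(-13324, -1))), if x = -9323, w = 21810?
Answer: Rational(86834683, 7264911) ≈ 11.953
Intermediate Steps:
t = -161908 (t = Mul(-4, 40477) = -161908)
Add(Mul(Add(x, Mul(-1, -4983)), Pow(w, -1)), Mul(t, Pow(-13324, -1))) = Add(Mul(Add(-9323, Mul(-1, -4983)), Pow(21810, -1)), Mul(-161908, Pow(-13324, -1))) = Add(Mul(Add(-9323, 4983), Rational(1, 21810)), Mul(-161908, Rational(-1, 13324))) = Add(Mul(-4340, Rational(1, 21810)), Rational(40477, 3331)) = Add(Rational(-434, 2181), Rational(40477, 3331)) = Rational(86834683, 7264911)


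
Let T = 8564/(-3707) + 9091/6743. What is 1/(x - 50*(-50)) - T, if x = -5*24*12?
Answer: 2319501291/2408734460 ≈ 0.96295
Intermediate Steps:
x = -1440 (x = -120*12 = -1440)
T = -2186065/2272391 (T = 8564*(-1/3707) + 9091*(1/6743) = -8564/3707 + 9091/6743 = -2186065/2272391 ≈ -0.96201)
1/(x - 50*(-50)) - T = 1/(-1440 - 50*(-50)) - 1*(-2186065/2272391) = 1/(-1440 + 2500) + 2186065/2272391 = 1/1060 + 2186065/2272391 = 2319501291/2408734460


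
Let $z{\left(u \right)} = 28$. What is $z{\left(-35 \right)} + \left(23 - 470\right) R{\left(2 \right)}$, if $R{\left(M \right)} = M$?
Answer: $-866$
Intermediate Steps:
$z{\left(-35 \right)} + \left(23 - 470\right) R{\left(2 \right)} = 28 + \left(23 - 470\right) 2 = 28 - 894 = -866$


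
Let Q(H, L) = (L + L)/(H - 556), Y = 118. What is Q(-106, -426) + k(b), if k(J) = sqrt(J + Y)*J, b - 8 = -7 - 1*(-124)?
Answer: 426/331 + 1125*sqrt(3) ≈ 1949.8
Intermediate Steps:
b = 125 (b = 8 + (-7 - 1*(-124)) = 8 + (-7 + 124) = 8 + 117 = 125)
Q(H, L) = 2*L/(-556 + H) (Q(H, L) = (2*L)/(-556 + H) = 2*L/(-556 + H))
k(J) = J*sqrt(118 + J) (k(J) = sqrt(J + 118)*J = sqrt(118 + J)*J = J*sqrt(118 + J))
Q(-106, -426) + k(b) = 2*(-426)/(-556 - 106) + 125*sqrt(118 + 125) = 2*(-426)/(-662) + 125*sqrt(243) = 2*(-426)*(-1/662) + 125*(9*sqrt(3)) = 426/331 + 1125*sqrt(3)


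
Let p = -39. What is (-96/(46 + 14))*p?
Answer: 312/5 ≈ 62.400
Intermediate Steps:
(-96/(46 + 14))*p = (-96/(46 + 14))*(-39) = (-96/60)*(-39) = ((1/60)*(-96))*(-39) = -8/5*(-39) = 312/5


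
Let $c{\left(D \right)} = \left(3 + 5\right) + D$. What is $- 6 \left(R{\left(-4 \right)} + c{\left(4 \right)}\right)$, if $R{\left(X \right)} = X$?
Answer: $-48$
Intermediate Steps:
$c{\left(D \right)} = 8 + D$
$- 6 \left(R{\left(-4 \right)} + c{\left(4 \right)}\right) = - 6 \left(-4 + \left(8 + 4\right)\right) = - 6 \left(-4 + 12\right) = \left(-6\right) 8 = -48$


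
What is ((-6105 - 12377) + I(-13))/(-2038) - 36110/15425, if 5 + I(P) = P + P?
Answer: 42394169/6287230 ≈ 6.7429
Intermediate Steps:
I(P) = -5 + 2*P (I(P) = -5 + (P + P) = -5 + 2*P)
((-6105 - 12377) + I(-13))/(-2038) - 36110/15425 = ((-6105 - 12377) + (-5 + 2*(-13)))/(-2038) - 36110/15425 = (-18482 + (-5 - 26))*(-1/2038) - 36110*1/15425 = (-18482 - 31)*(-1/2038) - 7222/3085 = -18513*(-1/2038) - 7222/3085 = 18513/2038 - 7222/3085 = 42394169/6287230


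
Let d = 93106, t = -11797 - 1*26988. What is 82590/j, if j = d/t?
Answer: -1601626575/46553 ≈ -34404.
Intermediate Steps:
t = -38785 (t = -11797 - 26988 = -38785)
j = -93106/38785 (j = 93106/(-38785) = 93106*(-1/38785) = -93106/38785 ≈ -2.4006)
82590/j = 82590/(-93106/38785) = 82590*(-38785/93106) = -1601626575/46553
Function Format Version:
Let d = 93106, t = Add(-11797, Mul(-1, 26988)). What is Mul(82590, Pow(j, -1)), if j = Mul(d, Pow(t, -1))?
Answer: Rational(-1601626575, 46553) ≈ -34404.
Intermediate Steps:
t = -38785 (t = Add(-11797, -26988) = -38785)
j = Rational(-93106, 38785) (j = Mul(93106, Pow(-38785, -1)) = Mul(93106, Rational(-1, 38785)) = Rational(-93106, 38785) ≈ -2.4006)
Mul(82590, Pow(j, -1)) = Mul(82590, Pow(Rational(-93106, 38785), -1)) = Mul(82590, Rational(-38785, 93106)) = Rational(-1601626575, 46553)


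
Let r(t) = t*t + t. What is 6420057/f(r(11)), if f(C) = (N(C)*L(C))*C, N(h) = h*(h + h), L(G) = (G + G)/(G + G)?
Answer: 2140019/1533312 ≈ 1.3957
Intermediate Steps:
r(t) = t + t**2 (r(t) = t**2 + t = t + t**2)
L(G) = 1 (L(G) = (2*G)/((2*G)) = (2*G)*(1/(2*G)) = 1)
N(h) = 2*h**2 (N(h) = h*(2*h) = 2*h**2)
f(C) = 2*C**3 (f(C) = ((2*C**2)*1)*C = (2*C**2)*C = 2*C**3)
6420057/f(r(11)) = 6420057/((2*(11*(1 + 11))**3)) = 6420057/((2*(11*12)**3)) = 6420057/((2*132**3)) = 6420057/((2*2299968)) = 6420057/4599936 = 6420057*(1/4599936) = 2140019/1533312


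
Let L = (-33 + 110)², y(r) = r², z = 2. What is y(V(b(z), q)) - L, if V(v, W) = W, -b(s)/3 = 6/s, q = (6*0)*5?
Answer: -5929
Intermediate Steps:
q = 0 (q = 0*5 = 0)
b(s) = -18/s
L = 5929 (L = 77² = 5929)
y(V(b(z), q)) - L = 0² - 1*5929 = 0 - 5929 = -5929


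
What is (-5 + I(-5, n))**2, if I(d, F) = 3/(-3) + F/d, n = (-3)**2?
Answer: 1521/25 ≈ 60.840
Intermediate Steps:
n = 9
I(d, F) = -1 + F/d (I(d, F) = 3*(-1/3) + F/d = -1 + F/d)
(-5 + I(-5, n))**2 = (-5 + (9 - 1*(-5))/(-5))**2 = (-5 - (9 + 5)/5)**2 = (-5 - 1/5*14)**2 = (-5 - 14/5)**2 = (-39/5)**2 = 1521/25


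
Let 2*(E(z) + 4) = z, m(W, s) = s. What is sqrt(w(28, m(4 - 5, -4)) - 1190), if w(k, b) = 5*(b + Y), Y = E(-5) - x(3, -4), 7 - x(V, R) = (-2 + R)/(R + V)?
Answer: I*sqrt(4990)/2 ≈ 35.32*I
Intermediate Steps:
E(z) = -4 + z/2
x(V, R) = 7 - (-2 + R)/(R + V)
Y = -15/2 (Y = (-4 + (1/2)*(-5)) - (2 + 6*(-4) + 7*3)/(-4 + 3) = (-4 - 5/2) - (2 - 24 + 21)/(-1) = -13/2 - (-1)*(-1) = -13/2 - 1*1 = -13/2 - 1 = -15/2 ≈ -7.5000)
w(k, b) = -75/2 + 5*b (w(k, b) = 5*(b - 15/2) = 5*(-15/2 + b) = -75/2 + 5*b)
sqrt(w(28, m(4 - 5, -4)) - 1190) = sqrt((-75/2 + 5*(-4)) - 1190) = sqrt((-75/2 - 20) - 1190) = sqrt(-115/2 - 1190) = sqrt(-2495/2) = I*sqrt(4990)/2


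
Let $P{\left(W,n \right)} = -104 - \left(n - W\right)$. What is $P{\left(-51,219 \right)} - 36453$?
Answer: $-36827$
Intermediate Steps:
$P{\left(W,n \right)} = -104 + W - n$ ($P{\left(W,n \right)} = -104 + \left(W - n\right) = -104 + W - n$)
$P{\left(-51,219 \right)} - 36453 = \left(-104 - 51 - 219\right) - 36453 = -374 - 36453 = -36827$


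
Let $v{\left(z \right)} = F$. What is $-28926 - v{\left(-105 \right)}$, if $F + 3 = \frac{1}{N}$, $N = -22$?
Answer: $- \frac{636305}{22} \approx -28923.0$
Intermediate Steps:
$F = - \frac{67}{22}$ ($F = -3 + \frac{1}{-22} = -3 - \frac{1}{22} = - \frac{67}{22} \approx -3.0455$)
$v{\left(z \right)} = - \frac{67}{22}$
$-28926 - v{\left(-105 \right)} = -28926 - - \frac{67}{22} = -28926 + \frac{67}{22} = - \frac{636305}{22}$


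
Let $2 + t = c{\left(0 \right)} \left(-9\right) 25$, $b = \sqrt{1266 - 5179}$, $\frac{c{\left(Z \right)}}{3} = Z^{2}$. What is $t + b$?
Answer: $-2 + i \sqrt{3913} \approx -2.0 + 62.554 i$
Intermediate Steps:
$c{\left(Z \right)} = 3 Z^{2}$
$b = i \sqrt{3913}$ ($b = \sqrt{-3913} = i \sqrt{3913} \approx 62.554 i$)
$t = -2$ ($t = -2 + 3 \cdot 0^{2} \left(-9\right) 25 = -2 + 3 \cdot 0 \left(-9\right) 25 = -2 + 0 \left(-9\right) 25 = -2 + 0 \cdot 25 = -2 + 0 = -2$)
$t + b = -2 + i \sqrt{3913}$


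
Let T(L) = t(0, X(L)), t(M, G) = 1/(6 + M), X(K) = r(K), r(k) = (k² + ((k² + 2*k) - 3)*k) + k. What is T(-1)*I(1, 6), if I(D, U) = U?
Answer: 1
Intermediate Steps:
r(k) = k + k² + k*(-3 + k² + 2*k) (r(k) = (k² + (-3 + k² + 2*k)*k) + k = (k² + k*(-3 + k² + 2*k)) + k = k + k² + k*(-3 + k² + 2*k))
X(K) = K*(-2 + K² + 3*K)
T(L) = ⅙ (T(L) = 1/(6 + 0) = 1/6 = ⅙)
T(-1)*I(1, 6) = (⅙)*6 = 1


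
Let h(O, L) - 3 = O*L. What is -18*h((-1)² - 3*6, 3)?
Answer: 864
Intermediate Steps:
h(O, L) = 3 + L*O (h(O, L) = 3 + O*L = 3 + L*O)
-18*h((-1)² - 3*6, 3) = -18*(3 + 3*((-1)² - 3*6)) = -18*(3 + 3*(1 - 18)) = -18*(3 + 3*(-17)) = -18*(3 - 51) = -18*(-48) = 864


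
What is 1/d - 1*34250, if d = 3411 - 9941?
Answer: -223652501/6530 ≈ -34250.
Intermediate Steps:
d = -6530
1/d - 1*34250 = 1/(-6530) - 1*34250 = -1/6530 - 34250 = -223652501/6530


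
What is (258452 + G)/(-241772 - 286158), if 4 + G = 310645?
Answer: -569093/527930 ≈ -1.0780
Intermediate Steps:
G = 310641 (G = -4 + 310645 = 310641)
(258452 + G)/(-241772 - 286158) = (258452 + 310641)/(-241772 - 286158) = 569093/(-527930) = 569093*(-1/527930) = -569093/527930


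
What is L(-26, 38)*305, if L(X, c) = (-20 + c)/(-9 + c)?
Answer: 5490/29 ≈ 189.31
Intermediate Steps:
L(X, c) = (-20 + c)/(-9 + c)
L(-26, 38)*305 = ((-20 + 38)/(-9 + 38))*305 = (18/29)*305 = 5490/29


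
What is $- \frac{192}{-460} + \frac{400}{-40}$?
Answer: $- \frac{1102}{115} \approx -9.5826$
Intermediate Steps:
$- \frac{192}{-460} + \frac{400}{-40} = \left(-192\right) \left(- \frac{1}{460}\right) + 400 \left(- \frac{1}{40}\right) = \frac{48}{115} - 10 = - \frac{1102}{115}$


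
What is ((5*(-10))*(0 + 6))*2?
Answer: -600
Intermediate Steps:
((5*(-10))*(0 + 6))*2 = -50*6*2 = -300*2 = -600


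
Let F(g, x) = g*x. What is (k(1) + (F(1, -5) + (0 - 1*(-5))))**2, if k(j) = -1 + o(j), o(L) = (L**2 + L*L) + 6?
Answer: 49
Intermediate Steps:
o(L) = 6 + 2*L**2 (o(L) = (L**2 + L**2) + 6 = 2*L**2 + 6 = 6 + 2*L**2)
k(j) = 5 + 2*j**2 (k(j) = -1 + (6 + 2*j**2) = 5 + 2*j**2)
(k(1) + (F(1, -5) + (0 - 1*(-5))))**2 = ((5 + 2*1**2) + (1*(-5) + (0 - 1*(-5))))**2 = ((5 + 2*1) + (-5 + (0 + 5)))**2 = ((5 + 2) + (-5 + 5))**2 = (7 + 0)**2 = 7**2 = 49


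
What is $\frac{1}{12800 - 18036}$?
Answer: $- \frac{1}{5236} \approx -0.00019099$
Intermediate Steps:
$\frac{1}{12800 - 18036} = \frac{1}{-5236} = - \frac{1}{5236}$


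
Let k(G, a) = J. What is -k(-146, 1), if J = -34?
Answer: 34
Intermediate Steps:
k(G, a) = -34
-k(-146, 1) = -1*(-34) = 34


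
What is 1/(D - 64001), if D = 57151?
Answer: -1/6850 ≈ -0.00014599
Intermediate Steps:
1/(D - 64001) = 1/(57151 - 64001) = 1/(-6850) = -1/6850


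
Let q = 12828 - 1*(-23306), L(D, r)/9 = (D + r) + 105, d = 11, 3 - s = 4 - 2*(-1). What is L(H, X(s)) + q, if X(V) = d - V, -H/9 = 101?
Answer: 29024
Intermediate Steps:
s = -3 (s = 3 - (4 - 2*(-1)) = 3 - (4 + 2) = 3 - 1*6 = 3 - 6 = -3)
H = -909 (H = -9*101 = -909)
X(V) = 11 - V
L(D, r) = 945 + 9*D + 9*r (L(D, r) = 9*((D + r) + 105) = 9*(105 + D + r) = 945 + 9*D + 9*r)
q = 36134 (q = 12828 + 23306 = 36134)
L(H, X(s)) + q = (945 + 9*(-909) + 9*(11 - 1*(-3))) + 36134 = (945 - 8181 + 9*(11 + 3)) + 36134 = (945 - 8181 + 9*14) + 36134 = (945 - 8181 + 126) + 36134 = -7110 + 36134 = 29024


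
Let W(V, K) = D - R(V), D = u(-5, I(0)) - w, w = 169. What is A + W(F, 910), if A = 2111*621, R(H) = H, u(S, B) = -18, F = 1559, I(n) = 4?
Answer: 1309185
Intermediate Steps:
D = -187 (D = -18 - 1*169 = -18 - 169 = -187)
W(V, K) = -187 - V
A = 1310931
A + W(F, 910) = 1310931 + (-187 - 1*1559) = 1310931 + (-187 - 1559) = 1310931 - 1746 = 1309185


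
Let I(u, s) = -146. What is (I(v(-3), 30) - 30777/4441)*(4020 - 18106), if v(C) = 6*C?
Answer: 9566690018/4441 ≈ 2.1542e+6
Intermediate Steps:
(I(v(-3), 30) - 30777/4441)*(4020 - 18106) = (-146 - 30777/4441)*(4020 - 18106) = (-146 - 30777*1/4441)*(-14086) = (-146 - 30777/4441)*(-14086) = -679163/4441*(-14086) = 9566690018/4441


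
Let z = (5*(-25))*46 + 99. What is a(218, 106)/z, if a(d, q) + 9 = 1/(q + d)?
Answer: 2915/1830924 ≈ 0.0015921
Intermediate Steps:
a(d, q) = -9 + 1/(d + q) (a(d, q) = -9 + 1/(q + d) = -9 + 1/(d + q))
z = -5651 (z = -125*46 + 99 = -5750 + 99 = -5651)
a(218, 106)/z = ((1 - 9*218 - 9*106)/(218 + 106))/(-5651) = ((1 - 1962 - 954)/324)*(-1/5651) = ((1/324)*(-2915))*(-1/5651) = -2915/324*(-1/5651) = 2915/1830924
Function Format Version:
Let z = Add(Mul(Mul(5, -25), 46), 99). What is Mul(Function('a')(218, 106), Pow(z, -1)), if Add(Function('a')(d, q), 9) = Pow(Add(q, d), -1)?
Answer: Rational(2915, 1830924) ≈ 0.0015921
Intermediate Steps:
Function('a')(d, q) = Add(-9, Pow(Add(d, q), -1)) (Function('a')(d, q) = Add(-9, Pow(Add(q, d), -1)) = Add(-9, Pow(Add(d, q), -1)))
z = -5651 (z = Add(Mul(-125, 46), 99) = Add(-5750, 99) = -5651)
Mul(Function('a')(218, 106), Pow(z, -1)) = Mul(Mul(Pow(Add(218, 106), -1), Add(1, Mul(-9, 218), Mul(-9, 106))), Pow(-5651, -1)) = Mul(Mul(Pow(324, -1), Add(1, -1962, -954)), Rational(-1, 5651)) = Mul(Mul(Rational(1, 324), -2915), Rational(-1, 5651)) = Mul(Rational(-2915, 324), Rational(-1, 5651)) = Rational(2915, 1830924)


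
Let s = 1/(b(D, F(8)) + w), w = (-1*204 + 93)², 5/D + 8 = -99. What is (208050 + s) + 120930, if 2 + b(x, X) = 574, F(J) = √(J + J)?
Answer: 4241539141/12893 ≈ 3.2898e+5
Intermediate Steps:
F(J) = √2*√J (F(J) = √(2*J) = √2*√J)
D = -5/107 (D = 5/(-8 - 99) = 5/(-107) = 5*(-1/107) = -5/107 ≈ -0.046729)
b(x, X) = 572 (b(x, X) = -2 + 574 = 572)
w = 12321 (w = (-204 + 93)² = (-111)² = 12321)
s = 1/12893 (s = 1/(572 + 12321) = 1/12893 ≈ 7.7561e-5)
(208050 + s) + 120930 = (208050 + 1/12893) + 120930 = 2682388651/12893 + 120930 = 4241539141/12893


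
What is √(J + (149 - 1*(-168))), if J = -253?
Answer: 8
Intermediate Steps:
√(J + (149 - 1*(-168))) = √(-253 + (149 - 1*(-168))) = √(-253 + (149 + 168)) = √(-253 + 317) = √64 = 8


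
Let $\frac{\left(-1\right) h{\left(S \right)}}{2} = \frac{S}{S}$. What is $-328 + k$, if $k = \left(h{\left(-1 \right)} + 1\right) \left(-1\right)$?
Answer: $-327$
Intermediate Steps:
$h{\left(S \right)} = -2$ ($h{\left(S \right)} = - 2 \frac{S}{S} = \left(-2\right) 1 = -2$)
$k = 1$ ($k = \left(-2 + 1\right) \left(-1\right) = \left(-1\right) \left(-1\right) = 1$)
$-328 + k = -328 + 1 = -327$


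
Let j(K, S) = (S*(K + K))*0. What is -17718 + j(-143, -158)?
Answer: -17718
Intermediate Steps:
j(K, S) = 0 (j(K, S) = (S*(2*K))*0 = (2*K*S)*0 = 0)
-17718 + j(-143, -158) = -17718 + 0 = -17718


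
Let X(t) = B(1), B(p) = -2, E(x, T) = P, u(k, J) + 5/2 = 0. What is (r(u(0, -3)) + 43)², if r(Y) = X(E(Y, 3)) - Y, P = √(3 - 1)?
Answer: 7569/4 ≈ 1892.3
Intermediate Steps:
P = √2 ≈ 1.4142
u(k, J) = -5/2 (u(k, J) = -5/2 + 0 = -5/2)
E(x, T) = √2
X(t) = -2
r(Y) = -2 - Y
(r(u(0, -3)) + 43)² = ((-2 - 1*(-5/2)) + 43)² = ((-2 + 5/2) + 43)² = (½ + 43)² = (87/2)² = 7569/4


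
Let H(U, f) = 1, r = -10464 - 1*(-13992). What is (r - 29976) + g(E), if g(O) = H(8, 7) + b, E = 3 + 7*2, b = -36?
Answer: -26483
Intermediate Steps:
r = 3528 (r = -10464 + 13992 = 3528)
E = 17 (E = 3 + 14 = 17)
g(O) = -35 (g(O) = 1 - 36 = -35)
(r - 29976) + g(E) = (3528 - 29976) - 35 = -26448 - 35 = -26483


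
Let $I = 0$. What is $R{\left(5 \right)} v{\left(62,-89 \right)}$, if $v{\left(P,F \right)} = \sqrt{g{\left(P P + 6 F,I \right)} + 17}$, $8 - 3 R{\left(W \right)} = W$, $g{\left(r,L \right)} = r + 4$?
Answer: $\sqrt{3331} \approx 57.715$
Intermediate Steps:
$g{\left(r,L \right)} = 4 + r$
$R{\left(W \right)} = \frac{8}{3} - \frac{W}{3}$
$v{\left(P,F \right)} = \sqrt{21 + P^{2} + 6 F}$ ($v{\left(P,F \right)} = \sqrt{\left(4 + \left(P P + 6 F\right)\right) + 17} = \sqrt{\left(4 + \left(P^{2} + 6 F\right)\right) + 17} = \sqrt{\left(4 + P^{2} + 6 F\right) + 17} = \sqrt{21 + P^{2} + 6 F}$)
$R{\left(5 \right)} v{\left(62,-89 \right)} = \left(\frac{8}{3} - \frac{5}{3}\right) \sqrt{21 + 62^{2} + 6 \left(-89\right)} = \left(\frac{8}{3} - \frac{5}{3}\right) \sqrt{21 + 3844 - 534} = 1 \sqrt{3331} = \sqrt{3331}$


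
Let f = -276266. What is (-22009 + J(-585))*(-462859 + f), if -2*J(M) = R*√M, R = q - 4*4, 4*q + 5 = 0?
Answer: 16267402125 - 152998875*I*√65/8 ≈ 1.6267e+10 - 1.5419e+8*I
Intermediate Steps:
q = -5/4 (q = -5/4 + (¼)*0 = -5/4 + 0 = -5/4 ≈ -1.2500)
R = -69/4 (R = -5/4 - 4*4 = -5/4 - 16 = -69/4 ≈ -17.250)
J(M) = 69*√M/8 (J(M) = -(-69)*√M/8 = 69*√M/8)
(-22009 + J(-585))*(-462859 + f) = (-22009 + 69*√(-585)/8)*(-462859 - 276266) = (-22009 + 69*(3*I*√65)/8)*(-739125) = (-22009 + 207*I*√65/8)*(-739125) = 16267402125 - 152998875*I*√65/8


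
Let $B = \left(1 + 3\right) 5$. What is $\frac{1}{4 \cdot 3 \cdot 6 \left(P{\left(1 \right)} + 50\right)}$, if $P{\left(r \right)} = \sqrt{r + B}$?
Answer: $\frac{25}{89244} - \frac{\sqrt{21}}{178488} \approx 0.00025446$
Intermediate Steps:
$B = 20$ ($B = 4 \cdot 5 = 20$)
$P{\left(r \right)} = \sqrt{20 + r}$ ($P{\left(r \right)} = \sqrt{r + 20} = \sqrt{20 + r}$)
$\frac{1}{4 \cdot 3 \cdot 6 \left(P{\left(1 \right)} + 50\right)} = \frac{1}{4 \cdot 3 \cdot 6 \left(\sqrt{20 + 1} + 50\right)} = \frac{1}{12 \cdot 6 \left(\sqrt{21} + 50\right)} = \frac{1}{72 \left(50 + \sqrt{21}\right)} = \frac{1}{3600 + 72 \sqrt{21}}$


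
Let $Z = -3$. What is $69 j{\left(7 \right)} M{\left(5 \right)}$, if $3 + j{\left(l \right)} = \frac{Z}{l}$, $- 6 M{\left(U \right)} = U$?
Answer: $\frac{1380}{7} \approx 197.14$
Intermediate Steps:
$M{\left(U \right)} = - \frac{U}{6}$
$j{\left(l \right)} = -3 - \frac{3}{l}$
$69 j{\left(7 \right)} M{\left(5 \right)} = 69 \left(-3 - \frac{3}{7}\right) \left(\left(- \frac{1}{6}\right) 5\right) = 69 \left(-3 - \frac{3}{7}\right) \left(- \frac{5}{6}\right) = 69 \left(- \frac{24}{7}\right) \left(- \frac{5}{6}\right) = \left(- \frac{1656}{7}\right) \left(- \frac{5}{6}\right) = \frac{1380}{7}$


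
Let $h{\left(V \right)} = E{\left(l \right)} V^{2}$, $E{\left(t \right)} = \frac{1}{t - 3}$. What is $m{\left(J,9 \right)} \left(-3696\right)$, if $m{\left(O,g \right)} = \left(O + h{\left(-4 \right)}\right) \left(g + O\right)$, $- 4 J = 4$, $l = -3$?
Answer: $108416$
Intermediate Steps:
$E{\left(t \right)} = \frac{1}{-3 + t}$
$J = -1$ ($J = \left(- \frac{1}{4}\right) 4 = -1$)
$h{\left(V \right)} = - \frac{V^{2}}{6}$ ($h{\left(V \right)} = \frac{V^{2}}{-3 - 3} = \frac{V^{2}}{-6} = - \frac{V^{2}}{6}$)
$m{\left(O,g \right)} = \left(- \frac{8}{3} + O\right) \left(O + g\right)$ ($m{\left(O,g \right)} = \left(O - \frac{\left(-4\right)^{2}}{6}\right) \left(g + O\right) = \left(O - \frac{8}{3}\right) \left(O + g\right) = \left(- \frac{8}{3} + O\right) \left(O + g\right)$)
$m{\left(J,9 \right)} \left(-3696\right) = \left(\left(-1\right)^{2} - - \frac{8}{3} - 24 - 9\right) \left(-3696\right) = \left(1 + \frac{8}{3} - 24 - 9\right) \left(-3696\right) = \left(- \frac{88}{3}\right) \left(-3696\right) = 108416$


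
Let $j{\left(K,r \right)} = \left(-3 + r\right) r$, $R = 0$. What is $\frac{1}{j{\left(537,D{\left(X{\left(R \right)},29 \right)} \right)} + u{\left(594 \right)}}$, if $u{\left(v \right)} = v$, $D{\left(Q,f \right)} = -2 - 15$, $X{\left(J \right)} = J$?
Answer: $\frac{1}{934} \approx 0.0010707$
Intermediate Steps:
$D{\left(Q,f \right)} = -17$ ($D{\left(Q,f \right)} = -2 - 15 = -17$)
$j{\left(K,r \right)} = r \left(-3 + r\right)$
$\frac{1}{j{\left(537,D{\left(X{\left(R \right)},29 \right)} \right)} + u{\left(594 \right)}} = \frac{1}{- 17 \left(-3 - 17\right) + 594} = \frac{1}{\left(-17\right) \left(-20\right) + 594} = \frac{1}{340 + 594} = \frac{1}{934}$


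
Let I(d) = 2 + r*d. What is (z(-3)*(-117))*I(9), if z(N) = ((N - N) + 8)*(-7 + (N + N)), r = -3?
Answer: -304200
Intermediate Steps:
I(d) = 2 - 3*d
z(N) = -56 + 16*N (z(N) = (0 + 8)*(-7 + 2*N) = 8*(-7 + 2*N) = -56 + 16*N)
(z(-3)*(-117))*I(9) = ((-56 + 16*(-3))*(-117))*(2 - 3*9) = ((-56 - 48)*(-117))*(2 - 27) = -104*(-117)*(-25) = 12168*(-25) = -304200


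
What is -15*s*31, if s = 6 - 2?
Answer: -1860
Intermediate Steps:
s = 4
-15*s*31 = -15*4*31 = -60*31 = -1860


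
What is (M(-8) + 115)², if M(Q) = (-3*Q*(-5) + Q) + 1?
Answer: 144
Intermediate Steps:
M(Q) = 1 + 16*Q (M(Q) = (15*Q + Q) + 1 = 16*Q + 1 = 1 + 16*Q)
(M(-8) + 115)² = ((1 + 16*(-8)) + 115)² = ((1 - 128) + 115)² = (-127 + 115)² = (-12)² = 144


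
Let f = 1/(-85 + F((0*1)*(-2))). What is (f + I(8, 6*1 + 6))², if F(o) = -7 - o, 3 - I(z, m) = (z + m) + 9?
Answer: 5726449/8464 ≈ 676.57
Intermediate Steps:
I(z, m) = -6 - m - z (I(z, m) = 3 - ((z + m) + 9) = 3 - ((m + z) + 9) = 3 - (9 + m + z) = 3 + (-9 - m - z) = -6 - m - z)
f = -1/92 (f = 1/(-85 + (-7 - 0*1*(-2))) = 1/(-85 + (-7 - 0*(-2))) = 1/(-85 + (-7 - 1*0)) = 1/(-85 + (-7 + 0)) = 1/(-85 - 7) = 1/(-92) = -1/92 ≈ -0.010870)
(f + I(8, 6*1 + 6))² = (-1/92 + (-6 - (6*1 + 6) - 1*8))² = (-1/92 + (-6 - (6 + 6) - 8))² = (-1/92 + (-6 - 1*12 - 8))² = (-1/92 + (-6 - 12 - 8))² = (-1/92 - 26)² = (-2393/92)² = 5726449/8464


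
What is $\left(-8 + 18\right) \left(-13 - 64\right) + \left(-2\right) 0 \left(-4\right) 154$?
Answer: $-770$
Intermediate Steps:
$\left(-8 + 18\right) \left(-13 - 64\right) + \left(-2\right) 0 \left(-4\right) 154 = 10 \left(-77\right) + 0 \left(-4\right) 154 = -770 + 0 \cdot 154 = -770 + 0 = -770$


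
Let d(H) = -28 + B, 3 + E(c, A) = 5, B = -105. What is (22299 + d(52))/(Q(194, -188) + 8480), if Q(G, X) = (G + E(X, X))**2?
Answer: 11083/23448 ≈ 0.47266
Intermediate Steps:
E(c, A) = 2 (E(c, A) = -3 + 5 = 2)
Q(G, X) = (2 + G)**2 (Q(G, X) = (G + 2)**2 = (2 + G)**2)
d(H) = -133 (d(H) = -28 - 105 = -133)
(22299 + d(52))/(Q(194, -188) + 8480) = (22299 - 133)/((2 + 194)**2 + 8480) = 22166/(196**2 + 8480) = 22166/(38416 + 8480) = 22166/46896 = 22166*(1/46896) = 11083/23448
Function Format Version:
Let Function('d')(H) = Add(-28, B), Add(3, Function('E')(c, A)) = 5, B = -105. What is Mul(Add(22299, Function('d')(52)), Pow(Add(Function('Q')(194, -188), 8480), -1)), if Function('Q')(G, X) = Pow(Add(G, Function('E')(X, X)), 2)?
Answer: Rational(11083, 23448) ≈ 0.47266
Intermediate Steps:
Function('E')(c, A) = 2 (Function('E')(c, A) = Add(-3, 5) = 2)
Function('Q')(G, X) = Pow(Add(2, G), 2) (Function('Q')(G, X) = Pow(Add(G, 2), 2) = Pow(Add(2, G), 2))
Function('d')(H) = -133 (Function('d')(H) = Add(-28, -105) = -133)
Mul(Add(22299, Function('d')(52)), Pow(Add(Function('Q')(194, -188), 8480), -1)) = Mul(Add(22299, -133), Pow(Add(Pow(Add(2, 194), 2), 8480), -1)) = Mul(22166, Pow(Add(Pow(196, 2), 8480), -1)) = Mul(22166, Pow(Add(38416, 8480), -1)) = Mul(22166, Pow(46896, -1)) = Mul(22166, Rational(1, 46896)) = Rational(11083, 23448)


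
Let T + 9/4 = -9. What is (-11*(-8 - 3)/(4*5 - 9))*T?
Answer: -495/4 ≈ -123.75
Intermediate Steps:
T = -45/4 (T = -9/4 - 9 = -45/4 ≈ -11.250)
(-11*(-8 - 3)/(4*5 - 9))*T = -11*(-8 - 3)/(4*5 - 9)*(-45/4) = -(-121)/(20 - 9)*(-45/4) = -(-121)/11*(-45/4) = -11*(-1)*(-45/4) = 11*(-45/4) = -495/4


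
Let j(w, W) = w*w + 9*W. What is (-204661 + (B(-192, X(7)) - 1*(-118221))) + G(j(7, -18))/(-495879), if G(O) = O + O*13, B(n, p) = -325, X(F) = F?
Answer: -43024939853/495879 ≈ -86765.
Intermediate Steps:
j(w, W) = w² + 9*W
G(O) = 14*O (G(O) = O + 13*O = 14*O)
(-204661 + (B(-192, X(7)) - 1*(-118221))) + G(j(7, -18))/(-495879) = (-204661 + (-325 - 1*(-118221))) + (14*(7² + 9*(-18)))/(-495879) = (-204661 + (-325 + 118221)) + (14*(49 - 162))*(-1/495879) = (-204661 + 117896) + (14*(-113))*(-1/495879) = -86765 - 1582*(-1/495879) = -86765 + 1582/495879 = -43024939853/495879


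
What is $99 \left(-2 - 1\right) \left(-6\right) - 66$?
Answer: $1716$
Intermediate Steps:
$99 \left(-2 - 1\right) \left(-6\right) - 66 = 99 \left(\left(-3\right) \left(-6\right)\right) - 66 = 99 \cdot 18 - 66 = 1782 - 66 = 1716$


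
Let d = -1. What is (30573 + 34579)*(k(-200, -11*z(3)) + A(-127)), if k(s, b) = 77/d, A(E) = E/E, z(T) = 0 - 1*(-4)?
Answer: -4951552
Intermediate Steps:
z(T) = 4 (z(T) = 0 + 4 = 4)
A(E) = 1
k(s, b) = -77 (k(s, b) = 77/(-1) = 77*(-1) = -77)
(30573 + 34579)*(k(-200, -11*z(3)) + A(-127)) = (30573 + 34579)*(-77 + 1) = 65152*(-76) = -4951552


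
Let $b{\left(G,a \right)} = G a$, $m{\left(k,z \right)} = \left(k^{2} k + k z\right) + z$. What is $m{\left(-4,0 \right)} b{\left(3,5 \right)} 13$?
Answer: $-12480$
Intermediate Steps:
$m{\left(k,z \right)} = z + k^{3} + k z$ ($m{\left(k,z \right)} = \left(k^{3} + k z\right) + z = z + k^{3} + k z$)
$m{\left(-4,0 \right)} b{\left(3,5 \right)} 13 = \left(0 + \left(-4\right)^{3} - 0\right) 3 \cdot 5 \cdot 13 = \left(0 - 64 + 0\right) 15 \cdot 13 = \left(-64\right) 15 \cdot 13 = \left(-960\right) 13 = -12480$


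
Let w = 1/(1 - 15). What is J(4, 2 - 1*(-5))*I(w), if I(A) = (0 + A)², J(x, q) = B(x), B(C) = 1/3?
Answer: 1/588 ≈ 0.0017007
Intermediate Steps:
B(C) = ⅓
J(x, q) = ⅓
w = -1/14 (w = 1/(-14) = -1/14 ≈ -0.071429)
I(A) = A²
J(4, 2 - 1*(-5))*I(w) = (-1/14)²/3 = (⅓)*(1/196) = 1/588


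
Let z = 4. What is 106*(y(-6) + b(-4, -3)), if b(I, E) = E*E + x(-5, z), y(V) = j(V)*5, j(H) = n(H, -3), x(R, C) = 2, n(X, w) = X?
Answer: -2014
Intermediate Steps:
j(H) = H
y(V) = 5*V (y(V) = V*5 = 5*V)
b(I, E) = 2 + E² (b(I, E) = E*E + 2 = E² + 2 = 2 + E²)
106*(y(-6) + b(-4, -3)) = 106*(5*(-6) + (2 + (-3)²)) = 106*(-30 + (2 + 9)) = 106*(-30 + 11) = 106*(-19) = -2014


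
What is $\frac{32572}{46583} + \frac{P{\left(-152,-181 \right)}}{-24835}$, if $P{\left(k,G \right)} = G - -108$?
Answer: $\frac{812326179}{1156888805} \approx 0.70216$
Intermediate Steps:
$P{\left(k,G \right)} = 108 + G$ ($P{\left(k,G \right)} = G + 108 = 108 + G$)
$\frac{32572}{46583} + \frac{P{\left(-152,-181 \right)}}{-24835} = \frac{32572}{46583} + \frac{108 - 181}{-24835} = 32572 \cdot \frac{1}{46583} - - \frac{73}{24835} = \frac{32572}{46583} + \frac{73}{24835} = \frac{812326179}{1156888805}$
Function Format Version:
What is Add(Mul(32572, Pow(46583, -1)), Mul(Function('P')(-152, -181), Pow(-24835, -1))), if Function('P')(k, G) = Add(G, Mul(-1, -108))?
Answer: Rational(812326179, 1156888805) ≈ 0.70216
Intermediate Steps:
Function('P')(k, G) = Add(108, G) (Function('P')(k, G) = Add(G, 108) = Add(108, G))
Add(Mul(32572, Pow(46583, -1)), Mul(Function('P')(-152, -181), Pow(-24835, -1))) = Add(Mul(32572, Pow(46583, -1)), Mul(Add(108, -181), Pow(-24835, -1))) = Add(Mul(32572, Rational(1, 46583)), Mul(-73, Rational(-1, 24835))) = Add(Rational(32572, 46583), Rational(73, 24835)) = Rational(812326179, 1156888805)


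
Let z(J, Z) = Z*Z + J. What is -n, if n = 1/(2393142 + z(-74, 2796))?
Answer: -1/10210684 ≈ -9.7937e-8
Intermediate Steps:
z(J, Z) = J + Z**2 (z(J, Z) = Z**2 + J = J + Z**2)
n = 1/10210684 (n = 1/(2393142 + (-74 + 2796**2)) = 1/(2393142 + (-74 + 7817616)) = 1/(2393142 + 7817542) = 1/10210684 ≈ 9.7937e-8)
-n = -1*1/10210684 = -1/10210684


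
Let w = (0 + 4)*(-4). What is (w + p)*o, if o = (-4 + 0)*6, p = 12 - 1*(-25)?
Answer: -504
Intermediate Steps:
p = 37 (p = 12 + 25 = 37)
w = -16 (w = 4*(-4) = -16)
o = -24 (o = -4*6 = -24)
(w + p)*o = (-16 + 37)*(-24) = 21*(-24) = -504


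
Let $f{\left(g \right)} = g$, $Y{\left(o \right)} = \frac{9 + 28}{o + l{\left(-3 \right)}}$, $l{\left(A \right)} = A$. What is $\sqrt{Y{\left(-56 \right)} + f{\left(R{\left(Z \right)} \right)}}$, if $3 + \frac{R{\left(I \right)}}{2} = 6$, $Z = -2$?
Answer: $\frac{\sqrt{18703}}{59} \approx 2.3179$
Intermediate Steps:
$R{\left(I \right)} = 6$ ($R{\left(I \right)} = -6 + 2 \cdot 6 = -6 + 12 = 6$)
$Y{\left(o \right)} = \frac{37}{-3 + o}$ ($Y{\left(o \right)} = \frac{9 + 28}{o - 3} = \frac{37}{-3 + o}$)
$\sqrt{Y{\left(-56 \right)} + f{\left(R{\left(Z \right)} \right)}} = \sqrt{\frac{37}{-3 - 56} + 6} = \sqrt{\frac{37}{-59} + 6} = \sqrt{37 \left(- \frac{1}{59}\right) + 6} = \sqrt{- \frac{37}{59} + 6} = \sqrt{\frac{317}{59}} = \frac{\sqrt{18703}}{59}$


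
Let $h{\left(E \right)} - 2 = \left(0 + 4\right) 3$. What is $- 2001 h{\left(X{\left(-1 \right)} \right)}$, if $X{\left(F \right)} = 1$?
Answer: $-28014$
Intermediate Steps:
$h{\left(E \right)} = 14$ ($h{\left(E \right)} = 2 + \left(0 + 4\right) 3 = 2 + 4 \cdot 3 = 2 + 12 = 14$)
$- 2001 h{\left(X{\left(-1 \right)} \right)} = \left(-2001\right) 14 = -28014$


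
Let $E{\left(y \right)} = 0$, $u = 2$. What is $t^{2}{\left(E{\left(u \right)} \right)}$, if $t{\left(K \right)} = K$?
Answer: $0$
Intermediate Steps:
$t^{2}{\left(E{\left(u \right)} \right)} = 0^{2} = 0$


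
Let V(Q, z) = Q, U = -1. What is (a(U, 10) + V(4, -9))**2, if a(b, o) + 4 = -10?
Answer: 100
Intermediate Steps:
a(b, o) = -14 (a(b, o) = -4 - 10 = -14)
(a(U, 10) + V(4, -9))**2 = (-14 + 4)**2 = (-10)**2 = 100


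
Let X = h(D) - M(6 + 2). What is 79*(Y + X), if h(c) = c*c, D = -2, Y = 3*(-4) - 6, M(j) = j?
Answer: -1738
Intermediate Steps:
Y = -18 (Y = -12 - 6 = -18)
h(c) = c²
X = -4 (X = (-2)² - (6 + 2) = 4 - 1*8 = 4 - 8 = -4)
79*(Y + X) = 79*(-18 - 4) = 79*(-22) = -1738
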